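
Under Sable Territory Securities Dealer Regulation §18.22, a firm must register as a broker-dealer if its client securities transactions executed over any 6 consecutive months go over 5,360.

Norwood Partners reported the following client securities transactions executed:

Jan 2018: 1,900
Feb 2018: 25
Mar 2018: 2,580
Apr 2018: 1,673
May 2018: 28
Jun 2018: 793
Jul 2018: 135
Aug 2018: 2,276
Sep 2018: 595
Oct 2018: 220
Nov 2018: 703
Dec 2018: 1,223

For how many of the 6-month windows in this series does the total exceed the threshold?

3

Jan 2018–Jun 2018: 1,900 + 25 + 2,580 + 1,673 + 28 + 793 = 6,999 (over)
Feb 2018–Jul 2018: 25 + 2,580 + 1,673 + 28 + 793 + 135 = 5,234 (under)
Mar 2018–Aug 2018: 2,580 + 1,673 + 28 + 793 + 135 + 2,276 = 7,485 (over)
Apr 2018–Sep 2018: 1,673 + 28 + 793 + 135 + 2,276 + 595 = 5,500 (over)
May 2018–Oct 2018: 28 + 793 + 135 + 2,276 + 595 + 220 = 4,047 (under)
Jun 2018–Nov 2018: 793 + 135 + 2,276 + 595 + 220 + 703 = 4,722 (under)
Jul 2018–Dec 2018: 135 + 2,276 + 595 + 220 + 703 + 1,223 = 5,152 (under)
3 windows exceed the threshold.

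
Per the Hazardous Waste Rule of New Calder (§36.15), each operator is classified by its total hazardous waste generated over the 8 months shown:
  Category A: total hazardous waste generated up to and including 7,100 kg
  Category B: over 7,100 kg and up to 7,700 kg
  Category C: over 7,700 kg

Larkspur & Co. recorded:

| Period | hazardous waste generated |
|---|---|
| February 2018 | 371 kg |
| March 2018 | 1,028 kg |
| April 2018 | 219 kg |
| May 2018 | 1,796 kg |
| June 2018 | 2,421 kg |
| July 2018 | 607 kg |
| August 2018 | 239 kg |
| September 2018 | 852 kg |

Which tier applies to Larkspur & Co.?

Total hazardous waste generated: 371 kg + 1,028 kg + 219 kg + 1,796 kg + 2,421 kg + 607 kg + 239 kg + 852 kg = 7,533 kg.
7,100 kg < 7,533 kg ≤ 7,700 kg, so Category B applies.

Category B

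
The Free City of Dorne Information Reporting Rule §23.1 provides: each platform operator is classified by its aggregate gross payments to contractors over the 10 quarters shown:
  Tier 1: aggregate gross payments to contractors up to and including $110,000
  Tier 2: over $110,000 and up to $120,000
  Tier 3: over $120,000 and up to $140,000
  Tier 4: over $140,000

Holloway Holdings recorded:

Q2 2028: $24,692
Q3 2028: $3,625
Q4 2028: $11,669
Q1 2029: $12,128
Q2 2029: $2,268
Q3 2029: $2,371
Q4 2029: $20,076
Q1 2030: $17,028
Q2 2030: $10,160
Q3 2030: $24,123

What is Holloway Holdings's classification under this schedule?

Tier 3

Aggregate gross payments to contractors: $24,692 + $3,625 + $11,669 + $12,128 + $2,268 + $2,371 + $20,076 + $17,028 + $10,160 + $24,123 = $128,140.
$120,000 < $128,140 ≤ $140,000, so Tier 3 applies.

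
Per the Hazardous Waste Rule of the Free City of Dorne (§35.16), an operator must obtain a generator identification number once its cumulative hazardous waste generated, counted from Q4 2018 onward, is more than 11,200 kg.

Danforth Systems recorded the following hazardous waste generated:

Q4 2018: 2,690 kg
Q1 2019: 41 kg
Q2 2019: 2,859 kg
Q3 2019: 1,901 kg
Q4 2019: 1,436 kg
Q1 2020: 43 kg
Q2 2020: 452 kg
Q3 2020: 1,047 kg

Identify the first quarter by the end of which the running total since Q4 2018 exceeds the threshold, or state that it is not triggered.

Through Q4 2018: 2,690 kg
Through Q1 2019: 2,731 kg
Through Q2 2019: 5,590 kg
Through Q3 2019: 7,491 kg
Through Q4 2019: 8,927 kg
Through Q1 2020: 8,970 kg
Through Q2 2020: 9,422 kg
Through Q3 2020: 10,469 kg
Final cumulative total 10,469 kg ≤ 11,200 kg; the threshold is never exceeded.

Not triggered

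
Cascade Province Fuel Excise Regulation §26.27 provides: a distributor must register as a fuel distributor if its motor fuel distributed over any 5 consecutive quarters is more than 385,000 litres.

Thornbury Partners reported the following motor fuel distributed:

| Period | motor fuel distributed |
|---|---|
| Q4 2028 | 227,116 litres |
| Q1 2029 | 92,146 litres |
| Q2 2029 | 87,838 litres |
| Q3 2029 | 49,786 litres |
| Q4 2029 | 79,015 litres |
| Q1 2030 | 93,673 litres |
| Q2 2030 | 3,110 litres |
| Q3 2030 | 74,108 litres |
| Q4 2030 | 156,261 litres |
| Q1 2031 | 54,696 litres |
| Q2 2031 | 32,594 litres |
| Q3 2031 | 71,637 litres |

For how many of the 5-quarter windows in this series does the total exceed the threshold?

4

Q4 2028–Q4 2029: 227,116 litres + 92,146 litres + 87,838 litres + 49,786 litres + 79,015 litres = 535,901 litres (over)
Q1 2029–Q1 2030: 92,146 litres + 87,838 litres + 49,786 litres + 79,015 litres + 93,673 litres = 402,458 litres (over)
Q2 2029–Q2 2030: 87,838 litres + 49,786 litres + 79,015 litres + 93,673 litres + 3,110 litres = 313,422 litres (under)
Q3 2029–Q3 2030: 49,786 litres + 79,015 litres + 93,673 litres + 3,110 litres + 74,108 litres = 299,692 litres (under)
Q4 2029–Q4 2030: 79,015 litres + 93,673 litres + 3,110 litres + 74,108 litres + 156,261 litres = 406,167 litres (over)
Q1 2030–Q1 2031: 93,673 litres + 3,110 litres + 74,108 litres + 156,261 litres + 54,696 litres = 381,848 litres (under)
Q2 2030–Q2 2031: 3,110 litres + 74,108 litres + 156,261 litres + 54,696 litres + 32,594 litres = 320,769 litres (under)
Q3 2030–Q3 2031: 74,108 litres + 156,261 litres + 54,696 litres + 32,594 litres + 71,637 litres = 389,296 litres (over)
4 windows exceed the threshold.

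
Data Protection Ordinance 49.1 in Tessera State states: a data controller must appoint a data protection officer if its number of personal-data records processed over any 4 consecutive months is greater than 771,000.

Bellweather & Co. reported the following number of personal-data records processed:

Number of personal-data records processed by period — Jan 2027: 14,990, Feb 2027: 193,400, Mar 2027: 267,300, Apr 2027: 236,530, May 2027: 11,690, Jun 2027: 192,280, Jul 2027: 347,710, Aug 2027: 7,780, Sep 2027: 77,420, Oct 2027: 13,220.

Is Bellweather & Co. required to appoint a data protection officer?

Yes

Jan 2027–Apr 2027: 14,990 + 193,400 + 267,300 + 236,530 = 712,220 (under)
Feb 2027–May 2027: 193,400 + 267,300 + 236,530 + 11,690 = 708,920 (under)
Mar 2027–Jun 2027: 267,300 + 236,530 + 11,690 + 192,280 = 707,800 (under)
Apr 2027–Jul 2027: 236,530 + 11,690 + 192,280 + 347,710 = 788,210 (over)
May 2027–Aug 2027: 11,690 + 192,280 + 347,710 + 7,780 = 559,460 (under)
Jun 2027–Sep 2027: 192,280 + 347,710 + 7,780 + 77,420 = 625,190 (under)
Jul 2027–Oct 2027: 347,710 + 7,780 + 77,420 + 13,220 = 446,130 (under)
At least one window exceeds 771,000.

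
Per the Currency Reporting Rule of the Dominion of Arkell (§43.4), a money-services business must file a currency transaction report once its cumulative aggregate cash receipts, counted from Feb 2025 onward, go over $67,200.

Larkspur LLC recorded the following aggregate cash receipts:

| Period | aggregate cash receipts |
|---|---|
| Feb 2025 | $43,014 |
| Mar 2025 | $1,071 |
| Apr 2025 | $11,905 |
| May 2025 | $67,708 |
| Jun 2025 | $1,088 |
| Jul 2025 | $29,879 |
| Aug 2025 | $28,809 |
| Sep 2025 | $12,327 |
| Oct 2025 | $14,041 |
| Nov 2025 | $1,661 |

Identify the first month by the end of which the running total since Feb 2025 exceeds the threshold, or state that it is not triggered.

May 2025

Through Feb 2025: $43,014
Through Mar 2025: $44,085
Through Apr 2025: $55,990
Through May 2025: $123,698 ← exceeds threshold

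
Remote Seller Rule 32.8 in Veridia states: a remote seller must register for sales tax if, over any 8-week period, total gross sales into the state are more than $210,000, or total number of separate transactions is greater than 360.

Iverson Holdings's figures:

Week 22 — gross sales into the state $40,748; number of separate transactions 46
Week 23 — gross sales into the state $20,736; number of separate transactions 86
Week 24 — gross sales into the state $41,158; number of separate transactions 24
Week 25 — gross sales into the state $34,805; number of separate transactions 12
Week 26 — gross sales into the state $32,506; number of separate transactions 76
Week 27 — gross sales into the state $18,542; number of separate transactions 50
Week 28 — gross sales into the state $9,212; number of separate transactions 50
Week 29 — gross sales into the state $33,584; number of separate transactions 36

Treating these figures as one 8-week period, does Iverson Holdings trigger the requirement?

Yes

Total gross sales into the state: $40,748 + $20,736 + $41,158 + $34,805 + $32,506 + $18,542 + $9,212 + $33,584 = $231,291 (> $210,000).
Total number of separate transactions: 46 + 86 + 24 + 12 + 76 + 50 + 50 + 36 = 380 (> 360).
The test is 'or': at least one threshold is exceeded.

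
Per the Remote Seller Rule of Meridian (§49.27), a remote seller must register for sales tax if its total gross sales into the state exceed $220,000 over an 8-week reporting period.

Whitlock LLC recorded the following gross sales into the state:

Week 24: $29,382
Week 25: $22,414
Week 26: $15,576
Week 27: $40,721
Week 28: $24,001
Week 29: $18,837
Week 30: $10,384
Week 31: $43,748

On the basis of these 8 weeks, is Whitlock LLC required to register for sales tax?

No

Total gross sales into the state: $29,382 + $22,414 + $15,576 + $40,721 + $24,001 + $18,837 + $10,384 + $43,748 = $205,063.
$205,063 ≤ $220,000, so the threshold is not exceeded.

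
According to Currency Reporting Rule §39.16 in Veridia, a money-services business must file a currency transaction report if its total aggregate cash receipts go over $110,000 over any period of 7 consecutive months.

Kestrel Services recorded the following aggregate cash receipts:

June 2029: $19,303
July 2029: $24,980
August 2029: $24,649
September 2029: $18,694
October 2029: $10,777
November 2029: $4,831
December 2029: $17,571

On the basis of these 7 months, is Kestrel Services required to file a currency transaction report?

Yes

Total aggregate cash receipts: $19,303 + $24,980 + $24,649 + $18,694 + $10,777 + $4,831 + $17,571 = $120,805.
$120,805 > $110,000, so the threshold is exceeded.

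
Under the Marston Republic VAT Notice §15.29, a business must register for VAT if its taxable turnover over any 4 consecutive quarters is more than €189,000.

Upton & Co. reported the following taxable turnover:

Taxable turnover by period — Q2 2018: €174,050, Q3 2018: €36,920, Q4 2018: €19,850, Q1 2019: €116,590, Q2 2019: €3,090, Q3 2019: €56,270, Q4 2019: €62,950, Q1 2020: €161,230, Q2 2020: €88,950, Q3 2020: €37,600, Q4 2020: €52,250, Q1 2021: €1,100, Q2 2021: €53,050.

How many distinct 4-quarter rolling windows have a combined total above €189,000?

Q2 2018–Q1 2019: €174,050 + €36,920 + €19,850 + €116,590 = €347,410 (over)
Q3 2018–Q2 2019: €36,920 + €19,850 + €116,590 + €3,090 = €176,450 (under)
Q4 2018–Q3 2019: €19,850 + €116,590 + €3,090 + €56,270 = €195,800 (over)
Q1 2019–Q4 2019: €116,590 + €3,090 + €56,270 + €62,950 = €238,900 (over)
Q2 2019–Q1 2020: €3,090 + €56,270 + €62,950 + €161,230 = €283,540 (over)
Q3 2019–Q2 2020: €56,270 + €62,950 + €161,230 + €88,950 = €369,400 (over)
Q4 2019–Q3 2020: €62,950 + €161,230 + €88,950 + €37,600 = €350,730 (over)
Q1 2020–Q4 2020: €161,230 + €88,950 + €37,600 + €52,250 = €340,030 (over)
Q2 2020–Q1 2021: €88,950 + €37,600 + €52,250 + €1,100 = €179,900 (under)
Q3 2020–Q2 2021: €37,600 + €52,250 + €1,100 + €53,050 = €144,000 (under)
7 windows exceed the threshold.

7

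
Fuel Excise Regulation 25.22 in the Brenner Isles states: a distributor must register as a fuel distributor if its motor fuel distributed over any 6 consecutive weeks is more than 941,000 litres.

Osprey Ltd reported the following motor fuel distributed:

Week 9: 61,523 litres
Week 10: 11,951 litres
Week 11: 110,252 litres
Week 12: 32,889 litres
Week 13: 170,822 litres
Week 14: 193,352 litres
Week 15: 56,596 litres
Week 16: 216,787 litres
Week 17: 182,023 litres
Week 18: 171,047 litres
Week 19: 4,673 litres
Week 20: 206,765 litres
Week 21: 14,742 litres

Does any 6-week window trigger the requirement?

Week 9–Week 14: 61,523 litres + 11,951 litres + 110,252 litres + 32,889 litres + 170,822 litres + 193,352 litres = 580,789 litres (under)
Week 10–Week 15: 11,951 litres + 110,252 litres + 32,889 litres + 170,822 litres + 193,352 litres + 56,596 litres = 575,862 litres (under)
Week 11–Week 16: 110,252 litres + 32,889 litres + 170,822 litres + 193,352 litres + 56,596 litres + 216,787 litres = 780,698 litres (under)
Week 12–Week 17: 32,889 litres + 170,822 litres + 193,352 litres + 56,596 litres + 216,787 litres + 182,023 litres = 852,469 litres (under)
Week 13–Week 18: 170,822 litres + 193,352 litres + 56,596 litres + 216,787 litres + 182,023 litres + 171,047 litres = 990,627 litres (over)
Week 14–Week 19: 193,352 litres + 56,596 litres + 216,787 litres + 182,023 litres + 171,047 litres + 4,673 litres = 824,478 litres (under)
Week 15–Week 20: 56,596 litres + 216,787 litres + 182,023 litres + 171,047 litres + 4,673 litres + 206,765 litres = 837,891 litres (under)
Week 16–Week 21: 216,787 litres + 182,023 litres + 171,047 litres + 4,673 litres + 206,765 litres + 14,742 litres = 796,037 litres (under)
At least one window exceeds 941,000 litres.

Yes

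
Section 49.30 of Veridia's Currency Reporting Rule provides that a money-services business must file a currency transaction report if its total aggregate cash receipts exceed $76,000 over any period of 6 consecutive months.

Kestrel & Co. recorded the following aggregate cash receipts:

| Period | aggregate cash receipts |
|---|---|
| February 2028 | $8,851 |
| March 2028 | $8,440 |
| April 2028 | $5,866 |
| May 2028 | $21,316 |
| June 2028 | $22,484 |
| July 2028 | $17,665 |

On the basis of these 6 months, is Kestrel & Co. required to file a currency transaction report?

Total aggregate cash receipts: $8,851 + $8,440 + $5,866 + $21,316 + $22,484 + $17,665 = $84,622.
$84,622 > $76,000, so the threshold is exceeded.

Yes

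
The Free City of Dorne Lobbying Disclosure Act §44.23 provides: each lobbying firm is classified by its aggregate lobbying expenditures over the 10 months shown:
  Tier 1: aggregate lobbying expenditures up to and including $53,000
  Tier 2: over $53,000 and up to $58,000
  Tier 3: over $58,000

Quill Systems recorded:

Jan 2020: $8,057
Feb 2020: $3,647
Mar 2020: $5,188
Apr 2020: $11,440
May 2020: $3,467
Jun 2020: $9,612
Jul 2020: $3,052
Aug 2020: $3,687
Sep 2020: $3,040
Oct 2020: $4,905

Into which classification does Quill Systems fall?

Tier 2

Aggregate lobbying expenditures: $8,057 + $3,647 + $5,188 + $11,440 + $3,467 + $9,612 + $3,052 + $3,687 + $3,040 + $4,905 = $56,095.
$53,000 < $56,095 ≤ $58,000, so Tier 2 applies.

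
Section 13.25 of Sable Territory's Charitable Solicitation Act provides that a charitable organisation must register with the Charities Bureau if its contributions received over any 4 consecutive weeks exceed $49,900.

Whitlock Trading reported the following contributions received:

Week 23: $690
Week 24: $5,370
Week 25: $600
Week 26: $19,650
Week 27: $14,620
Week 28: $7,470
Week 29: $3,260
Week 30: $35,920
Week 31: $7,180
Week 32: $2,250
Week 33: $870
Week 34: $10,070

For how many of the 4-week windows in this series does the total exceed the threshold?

2

Week 23–Week 26: $690 + $5,370 + $600 + $19,650 = $26,310 (under)
Week 24–Week 27: $5,370 + $600 + $19,650 + $14,620 = $40,240 (under)
Week 25–Week 28: $600 + $19,650 + $14,620 + $7,470 = $42,340 (under)
Week 26–Week 29: $19,650 + $14,620 + $7,470 + $3,260 = $45,000 (under)
Week 27–Week 30: $14,620 + $7,470 + $3,260 + $35,920 = $61,270 (over)
Week 28–Week 31: $7,470 + $3,260 + $35,920 + $7,180 = $53,830 (over)
Week 29–Week 32: $3,260 + $35,920 + $7,180 + $2,250 = $48,610 (under)
Week 30–Week 33: $35,920 + $7,180 + $2,250 + $870 = $46,220 (under)
Week 31–Week 34: $7,180 + $2,250 + $870 + $10,070 = $20,370 (under)
2 windows exceed the threshold.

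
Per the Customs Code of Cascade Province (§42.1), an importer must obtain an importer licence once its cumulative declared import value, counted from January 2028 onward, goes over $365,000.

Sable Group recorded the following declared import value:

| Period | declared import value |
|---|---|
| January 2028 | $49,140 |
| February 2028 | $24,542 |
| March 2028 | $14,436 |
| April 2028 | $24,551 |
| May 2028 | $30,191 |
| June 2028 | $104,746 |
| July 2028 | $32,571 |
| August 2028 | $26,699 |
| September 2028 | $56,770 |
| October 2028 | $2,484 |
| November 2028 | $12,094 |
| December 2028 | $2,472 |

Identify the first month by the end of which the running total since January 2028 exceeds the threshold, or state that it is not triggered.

October 2028

Through January 2028: $49,140
Through February 2028: $73,682
Through March 2028: $88,118
Through April 2028: $112,669
Through May 2028: $142,860
Through June 2028: $247,606
Through July 2028: $280,177
Through August 2028: $306,876
Through September 2028: $363,646
Through October 2028: $366,130 ← exceeds threshold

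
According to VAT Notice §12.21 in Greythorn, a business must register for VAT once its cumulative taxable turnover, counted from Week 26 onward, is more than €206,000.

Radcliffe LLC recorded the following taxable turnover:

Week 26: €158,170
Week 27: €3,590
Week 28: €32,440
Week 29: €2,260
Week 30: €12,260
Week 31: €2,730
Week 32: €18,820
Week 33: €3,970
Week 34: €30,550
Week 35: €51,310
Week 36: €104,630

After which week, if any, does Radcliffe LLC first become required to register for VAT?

Week 30

Through Week 26: €158,170
Through Week 27: €161,760
Through Week 28: €194,200
Through Week 29: €196,460
Through Week 30: €208,720 ← exceeds threshold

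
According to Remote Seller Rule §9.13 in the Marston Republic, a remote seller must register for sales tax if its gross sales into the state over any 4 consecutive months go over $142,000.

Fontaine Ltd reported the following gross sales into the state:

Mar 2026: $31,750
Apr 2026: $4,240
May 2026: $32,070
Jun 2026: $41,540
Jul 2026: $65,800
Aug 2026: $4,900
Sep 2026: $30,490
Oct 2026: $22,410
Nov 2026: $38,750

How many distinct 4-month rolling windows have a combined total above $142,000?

3

Mar 2026–Jun 2026: $31,750 + $4,240 + $32,070 + $41,540 = $109,600 (under)
Apr 2026–Jul 2026: $4,240 + $32,070 + $41,540 + $65,800 = $143,650 (over)
May 2026–Aug 2026: $32,070 + $41,540 + $65,800 + $4,900 = $144,310 (over)
Jun 2026–Sep 2026: $41,540 + $65,800 + $4,900 + $30,490 = $142,730 (over)
Jul 2026–Oct 2026: $65,800 + $4,900 + $30,490 + $22,410 = $123,600 (under)
Aug 2026–Nov 2026: $4,900 + $30,490 + $22,410 + $38,750 = $96,550 (under)
3 windows exceed the threshold.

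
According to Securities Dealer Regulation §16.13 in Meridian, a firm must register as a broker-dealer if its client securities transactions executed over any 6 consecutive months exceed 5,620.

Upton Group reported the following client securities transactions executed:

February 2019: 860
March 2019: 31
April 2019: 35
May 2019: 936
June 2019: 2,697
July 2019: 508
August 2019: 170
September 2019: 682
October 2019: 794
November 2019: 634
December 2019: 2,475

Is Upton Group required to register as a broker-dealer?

February 2019–July 2019: 860 + 31 + 35 + 936 + 2,697 + 508 = 5,067 (under)
March 2019–August 2019: 31 + 35 + 936 + 2,697 + 508 + 170 = 4,377 (under)
April 2019–September 2019: 35 + 936 + 2,697 + 508 + 170 + 682 = 5,028 (under)
May 2019–October 2019: 936 + 2,697 + 508 + 170 + 682 + 794 = 5,787 (over)
June 2019–November 2019: 2,697 + 508 + 170 + 682 + 794 + 634 = 5,485 (under)
July 2019–December 2019: 508 + 170 + 682 + 794 + 634 + 2,475 = 5,263 (under)
At least one window exceeds 5,620.

Yes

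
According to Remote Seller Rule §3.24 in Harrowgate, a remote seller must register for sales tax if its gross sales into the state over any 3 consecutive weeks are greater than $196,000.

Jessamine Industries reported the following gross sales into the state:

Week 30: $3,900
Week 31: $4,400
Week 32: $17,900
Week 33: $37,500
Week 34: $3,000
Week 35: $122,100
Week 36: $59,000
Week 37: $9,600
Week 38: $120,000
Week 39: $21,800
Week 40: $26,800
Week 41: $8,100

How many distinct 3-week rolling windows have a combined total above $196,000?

0

Week 30–Week 32: $3,900 + $4,400 + $17,900 = $26,200 (under)
Week 31–Week 33: $4,400 + $17,900 + $37,500 = $59,800 (under)
Week 32–Week 34: $17,900 + $37,500 + $3,000 = $58,400 (under)
Week 33–Week 35: $37,500 + $3,000 + $122,100 = $162,600 (under)
Week 34–Week 36: $3,000 + $122,100 + $59,000 = $184,100 (under)
Week 35–Week 37: $122,100 + $59,000 + $9,600 = $190,700 (under)
Week 36–Week 38: $59,000 + $9,600 + $120,000 = $188,600 (under)
Week 37–Week 39: $9,600 + $120,000 + $21,800 = $151,400 (under)
Week 38–Week 40: $120,000 + $21,800 + $26,800 = $168,600 (under)
Week 39–Week 41: $21,800 + $26,800 + $8,100 = $56,700 (under)
0 windows exceed the threshold.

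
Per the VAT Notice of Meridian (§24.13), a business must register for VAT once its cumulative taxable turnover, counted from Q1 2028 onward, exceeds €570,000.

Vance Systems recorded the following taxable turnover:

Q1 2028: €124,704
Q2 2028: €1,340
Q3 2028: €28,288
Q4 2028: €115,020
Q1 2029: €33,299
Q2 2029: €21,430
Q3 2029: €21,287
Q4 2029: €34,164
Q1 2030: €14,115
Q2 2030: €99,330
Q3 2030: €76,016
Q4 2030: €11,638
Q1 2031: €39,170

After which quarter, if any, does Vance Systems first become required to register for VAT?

Q4 2030

Through Q1 2028: €124,704
Through Q2 2028: €126,044
Through Q3 2028: €154,332
Through Q4 2028: €269,352
Through Q1 2029: €302,651
Through Q2 2029: €324,081
Through Q3 2029: €345,368
Through Q4 2029: €379,532
Through Q1 2030: €393,647
Through Q2 2030: €492,977
Through Q3 2030: €568,993
Through Q4 2030: €580,631 ← exceeds threshold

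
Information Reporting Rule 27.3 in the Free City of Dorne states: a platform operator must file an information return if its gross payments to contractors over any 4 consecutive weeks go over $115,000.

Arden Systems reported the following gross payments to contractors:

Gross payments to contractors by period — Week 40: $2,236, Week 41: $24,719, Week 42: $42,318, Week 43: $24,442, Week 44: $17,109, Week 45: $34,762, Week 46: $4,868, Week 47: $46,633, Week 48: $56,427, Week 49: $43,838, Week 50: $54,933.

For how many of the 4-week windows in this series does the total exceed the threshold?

Week 40–Week 43: $2,236 + $24,719 + $42,318 + $24,442 = $93,715 (under)
Week 41–Week 44: $24,719 + $42,318 + $24,442 + $17,109 = $108,588 (under)
Week 42–Week 45: $42,318 + $24,442 + $17,109 + $34,762 = $118,631 (over)
Week 43–Week 46: $24,442 + $17,109 + $34,762 + $4,868 = $81,181 (under)
Week 44–Week 47: $17,109 + $34,762 + $4,868 + $46,633 = $103,372 (under)
Week 45–Week 48: $34,762 + $4,868 + $46,633 + $56,427 = $142,690 (over)
Week 46–Week 49: $4,868 + $46,633 + $56,427 + $43,838 = $151,766 (over)
Week 47–Week 50: $46,633 + $56,427 + $43,838 + $54,933 = $201,831 (over)
4 windows exceed the threshold.

4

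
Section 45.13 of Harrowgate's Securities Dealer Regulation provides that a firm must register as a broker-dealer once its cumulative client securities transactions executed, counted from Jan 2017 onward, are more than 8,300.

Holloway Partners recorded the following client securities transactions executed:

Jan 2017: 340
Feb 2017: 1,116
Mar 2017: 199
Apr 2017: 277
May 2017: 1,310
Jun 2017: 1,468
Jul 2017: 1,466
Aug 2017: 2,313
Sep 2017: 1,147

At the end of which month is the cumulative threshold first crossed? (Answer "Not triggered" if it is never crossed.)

Through Jan 2017: 340
Through Feb 2017: 1,456
Through Mar 2017: 1,655
Through Apr 2017: 1,932
Through May 2017: 3,242
Through Jun 2017: 4,710
Through Jul 2017: 6,176
Through Aug 2017: 8,489 ← exceeds threshold

Aug 2017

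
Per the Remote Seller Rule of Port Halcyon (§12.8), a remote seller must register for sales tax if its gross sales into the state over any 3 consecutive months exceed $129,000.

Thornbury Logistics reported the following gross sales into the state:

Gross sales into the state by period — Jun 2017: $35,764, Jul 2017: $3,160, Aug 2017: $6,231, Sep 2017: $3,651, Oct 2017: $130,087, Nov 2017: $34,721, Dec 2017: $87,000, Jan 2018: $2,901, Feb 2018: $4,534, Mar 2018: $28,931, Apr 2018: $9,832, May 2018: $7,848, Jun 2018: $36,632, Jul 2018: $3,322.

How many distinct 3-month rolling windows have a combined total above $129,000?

Jun 2017–Aug 2017: $35,764 + $3,160 + $6,231 = $45,155 (under)
Jul 2017–Sep 2017: $3,160 + $6,231 + $3,651 = $13,042 (under)
Aug 2017–Oct 2017: $6,231 + $3,651 + $130,087 = $139,969 (over)
Sep 2017–Nov 2017: $3,651 + $130,087 + $34,721 = $168,459 (over)
Oct 2017–Dec 2017: $130,087 + $34,721 + $87,000 = $251,808 (over)
Nov 2017–Jan 2018: $34,721 + $87,000 + $2,901 = $124,622 (under)
Dec 2017–Feb 2018: $87,000 + $2,901 + $4,534 = $94,435 (under)
Jan 2018–Mar 2018: $2,901 + $4,534 + $28,931 = $36,366 (under)
Feb 2018–Apr 2018: $4,534 + $28,931 + $9,832 = $43,297 (under)
Mar 2018–May 2018: $28,931 + $9,832 + $7,848 = $46,611 (under)
Apr 2018–Jun 2018: $9,832 + $7,848 + $36,632 = $54,312 (under)
May 2018–Jul 2018: $7,848 + $36,632 + $3,322 = $47,802 (under)
3 windows exceed the threshold.

3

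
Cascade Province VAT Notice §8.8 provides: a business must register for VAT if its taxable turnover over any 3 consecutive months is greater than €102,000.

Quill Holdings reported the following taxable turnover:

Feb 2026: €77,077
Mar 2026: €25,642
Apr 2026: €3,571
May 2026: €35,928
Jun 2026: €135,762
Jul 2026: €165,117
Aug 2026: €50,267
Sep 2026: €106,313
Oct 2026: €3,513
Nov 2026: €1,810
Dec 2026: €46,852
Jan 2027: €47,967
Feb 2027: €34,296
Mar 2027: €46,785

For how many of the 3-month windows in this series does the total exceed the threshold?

Feb 2026–Apr 2026: €77,077 + €25,642 + €3,571 = €106,290 (over)
Mar 2026–May 2026: €25,642 + €3,571 + €35,928 = €65,141 (under)
Apr 2026–Jun 2026: €3,571 + €35,928 + €135,762 = €175,261 (over)
May 2026–Jul 2026: €35,928 + €135,762 + €165,117 = €336,807 (over)
Jun 2026–Aug 2026: €135,762 + €165,117 + €50,267 = €351,146 (over)
Jul 2026–Sep 2026: €165,117 + €50,267 + €106,313 = €321,697 (over)
Aug 2026–Oct 2026: €50,267 + €106,313 + €3,513 = €160,093 (over)
Sep 2026–Nov 2026: €106,313 + €3,513 + €1,810 = €111,636 (over)
Oct 2026–Dec 2026: €3,513 + €1,810 + €46,852 = €52,175 (under)
Nov 2026–Jan 2027: €1,810 + €46,852 + €47,967 = €96,629 (under)
Dec 2026–Feb 2027: €46,852 + €47,967 + €34,296 = €129,115 (over)
Jan 2027–Mar 2027: €47,967 + €34,296 + €46,785 = €129,048 (over)
9 windows exceed the threshold.

9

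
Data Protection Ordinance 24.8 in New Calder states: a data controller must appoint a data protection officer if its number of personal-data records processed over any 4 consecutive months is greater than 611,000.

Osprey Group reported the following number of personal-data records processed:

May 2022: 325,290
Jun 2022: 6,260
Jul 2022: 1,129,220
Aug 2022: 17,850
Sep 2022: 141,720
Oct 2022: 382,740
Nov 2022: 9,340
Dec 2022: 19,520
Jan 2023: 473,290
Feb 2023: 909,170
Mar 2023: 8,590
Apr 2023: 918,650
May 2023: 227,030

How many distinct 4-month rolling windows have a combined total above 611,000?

8

May 2022–Aug 2022: 325,290 + 6,260 + 1,129,220 + 17,850 = 1,478,620 (over)
Jun 2022–Sep 2022: 6,260 + 1,129,220 + 17,850 + 141,720 = 1,295,050 (over)
Jul 2022–Oct 2022: 1,129,220 + 17,850 + 141,720 + 382,740 = 1,671,530 (over)
Aug 2022–Nov 2022: 17,850 + 141,720 + 382,740 + 9,340 = 551,650 (under)
Sep 2022–Dec 2022: 141,720 + 382,740 + 9,340 + 19,520 = 553,320 (under)
Oct 2022–Jan 2023: 382,740 + 9,340 + 19,520 + 473,290 = 884,890 (over)
Nov 2022–Feb 2023: 9,340 + 19,520 + 473,290 + 909,170 = 1,411,320 (over)
Dec 2022–Mar 2023: 19,520 + 473,290 + 909,170 + 8,590 = 1,410,570 (over)
Jan 2023–Apr 2023: 473,290 + 909,170 + 8,590 + 918,650 = 2,309,700 (over)
Feb 2023–May 2023: 909,170 + 8,590 + 918,650 + 227,030 = 2,063,440 (over)
8 windows exceed the threshold.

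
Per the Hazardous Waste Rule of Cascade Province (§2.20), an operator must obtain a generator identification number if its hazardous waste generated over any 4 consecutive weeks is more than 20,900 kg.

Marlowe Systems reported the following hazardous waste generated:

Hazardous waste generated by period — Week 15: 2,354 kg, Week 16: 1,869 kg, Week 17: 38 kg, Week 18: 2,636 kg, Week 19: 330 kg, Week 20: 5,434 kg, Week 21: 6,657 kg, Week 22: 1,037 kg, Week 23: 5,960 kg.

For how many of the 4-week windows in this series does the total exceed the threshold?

0

Week 15–Week 18: 2,354 kg + 1,869 kg + 38 kg + 2,636 kg = 6,897 kg (under)
Week 16–Week 19: 1,869 kg + 38 kg + 2,636 kg + 330 kg = 4,873 kg (under)
Week 17–Week 20: 38 kg + 2,636 kg + 330 kg + 5,434 kg = 8,438 kg (under)
Week 18–Week 21: 2,636 kg + 330 kg + 5,434 kg + 6,657 kg = 15,057 kg (under)
Week 19–Week 22: 330 kg + 5,434 kg + 6,657 kg + 1,037 kg = 13,458 kg (under)
Week 20–Week 23: 5,434 kg + 6,657 kg + 1,037 kg + 5,960 kg = 19,088 kg (under)
0 windows exceed the threshold.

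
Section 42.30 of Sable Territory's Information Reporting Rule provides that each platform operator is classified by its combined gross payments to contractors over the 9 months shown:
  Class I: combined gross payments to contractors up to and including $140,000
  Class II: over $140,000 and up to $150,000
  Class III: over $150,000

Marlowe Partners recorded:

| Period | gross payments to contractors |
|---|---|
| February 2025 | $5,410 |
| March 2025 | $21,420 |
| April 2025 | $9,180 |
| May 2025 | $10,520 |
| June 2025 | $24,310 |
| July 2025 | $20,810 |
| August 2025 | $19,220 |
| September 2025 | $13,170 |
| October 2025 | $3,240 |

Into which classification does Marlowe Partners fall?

Combined gross payments to contractors: $5,410 + $21,420 + $9,180 + $10,520 + $24,310 + $20,810 + $19,220 + $13,170 + $3,240 = $127,280.
$127,280 ≤ $140,000, so Class I applies.

Class I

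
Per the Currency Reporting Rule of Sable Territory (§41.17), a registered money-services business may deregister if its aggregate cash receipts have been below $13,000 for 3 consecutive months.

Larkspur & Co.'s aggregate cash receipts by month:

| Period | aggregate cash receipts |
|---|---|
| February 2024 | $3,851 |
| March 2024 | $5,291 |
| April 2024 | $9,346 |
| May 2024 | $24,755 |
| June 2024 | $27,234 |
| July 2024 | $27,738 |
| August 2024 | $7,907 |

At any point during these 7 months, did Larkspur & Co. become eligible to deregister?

Yes

Months below $13,000: February 2024, March 2024, April 2024, August 2024.
Longest run of consecutive months below the threshold: 3.
3 ≥ 3, so Larkspur & Co. became eligible.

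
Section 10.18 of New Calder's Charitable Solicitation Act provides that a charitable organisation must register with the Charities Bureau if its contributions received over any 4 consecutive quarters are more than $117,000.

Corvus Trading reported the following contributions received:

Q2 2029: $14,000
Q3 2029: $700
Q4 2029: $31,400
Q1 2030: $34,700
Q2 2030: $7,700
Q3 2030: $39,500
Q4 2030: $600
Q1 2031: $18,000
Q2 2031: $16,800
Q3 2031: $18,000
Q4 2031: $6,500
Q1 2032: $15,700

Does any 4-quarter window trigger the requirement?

No

Q2 2029–Q1 2030: $14,000 + $700 + $31,400 + $34,700 = $80,800 (under)
Q3 2029–Q2 2030: $700 + $31,400 + $34,700 + $7,700 = $74,500 (under)
Q4 2029–Q3 2030: $31,400 + $34,700 + $7,700 + $39,500 = $113,300 (under)
Q1 2030–Q4 2030: $34,700 + $7,700 + $39,500 + $600 = $82,500 (under)
Q2 2030–Q1 2031: $7,700 + $39,500 + $600 + $18,000 = $65,800 (under)
Q3 2030–Q2 2031: $39,500 + $600 + $18,000 + $16,800 = $74,900 (under)
Q4 2030–Q3 2031: $600 + $18,000 + $16,800 + $18,000 = $53,400 (under)
Q1 2031–Q4 2031: $18,000 + $16,800 + $18,000 + $6,500 = $59,300 (under)
Q2 2031–Q1 2032: $16,800 + $18,000 + $6,500 + $15,700 = $57,000 (under)
No window exceeds $117,000.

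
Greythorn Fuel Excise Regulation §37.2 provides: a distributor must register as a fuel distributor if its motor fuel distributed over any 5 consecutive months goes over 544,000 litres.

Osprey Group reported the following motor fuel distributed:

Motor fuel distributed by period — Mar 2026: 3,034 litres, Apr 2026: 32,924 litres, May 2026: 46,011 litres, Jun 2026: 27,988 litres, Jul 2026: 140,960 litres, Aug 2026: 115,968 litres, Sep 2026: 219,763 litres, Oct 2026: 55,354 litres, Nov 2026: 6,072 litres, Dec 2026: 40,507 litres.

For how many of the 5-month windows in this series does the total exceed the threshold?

2

Mar 2026–Jul 2026: 3,034 litres + 32,924 litres + 46,011 litres + 27,988 litres + 140,960 litres = 250,917 litres (under)
Apr 2026–Aug 2026: 32,924 litres + 46,011 litres + 27,988 litres + 140,960 litres + 115,968 litres = 363,851 litres (under)
May 2026–Sep 2026: 46,011 litres + 27,988 litres + 140,960 litres + 115,968 litres + 219,763 litres = 550,690 litres (over)
Jun 2026–Oct 2026: 27,988 litres + 140,960 litres + 115,968 litres + 219,763 litres + 55,354 litres = 560,033 litres (over)
Jul 2026–Nov 2026: 140,960 litres + 115,968 litres + 219,763 litres + 55,354 litres + 6,072 litres = 538,117 litres (under)
Aug 2026–Dec 2026: 115,968 litres + 219,763 litres + 55,354 litres + 6,072 litres + 40,507 litres = 437,664 litres (under)
2 windows exceed the threshold.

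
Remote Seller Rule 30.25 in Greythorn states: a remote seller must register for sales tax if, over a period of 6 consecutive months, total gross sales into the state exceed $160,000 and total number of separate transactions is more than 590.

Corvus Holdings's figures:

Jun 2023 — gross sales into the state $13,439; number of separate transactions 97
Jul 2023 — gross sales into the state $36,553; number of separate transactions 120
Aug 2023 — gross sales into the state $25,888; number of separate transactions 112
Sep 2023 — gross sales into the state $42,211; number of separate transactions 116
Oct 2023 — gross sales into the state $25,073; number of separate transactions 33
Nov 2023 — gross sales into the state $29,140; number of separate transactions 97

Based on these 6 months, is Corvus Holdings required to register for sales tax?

No

Total gross sales into the state: $13,439 + $36,553 + $25,888 + $42,211 + $25,073 + $29,140 = $172,304 (> $160,000).
Total number of separate transactions: 97 + 120 + 112 + 116 + 33 + 97 = 575 (≤ 590).
The test is 'and': the rule requires both, and at least one is not exceeded.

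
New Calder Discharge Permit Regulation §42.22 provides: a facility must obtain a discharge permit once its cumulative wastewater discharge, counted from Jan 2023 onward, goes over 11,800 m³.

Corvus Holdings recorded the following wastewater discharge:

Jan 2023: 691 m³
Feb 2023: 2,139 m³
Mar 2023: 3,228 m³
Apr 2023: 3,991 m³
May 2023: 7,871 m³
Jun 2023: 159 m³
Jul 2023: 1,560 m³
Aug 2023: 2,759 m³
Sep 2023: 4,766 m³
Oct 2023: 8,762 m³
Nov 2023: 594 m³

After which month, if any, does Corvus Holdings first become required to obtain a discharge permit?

Through Jan 2023: 691 m³
Through Feb 2023: 2,830 m³
Through Mar 2023: 6,058 m³
Through Apr 2023: 10,049 m³
Through May 2023: 17,920 m³ ← exceeds threshold

May 2023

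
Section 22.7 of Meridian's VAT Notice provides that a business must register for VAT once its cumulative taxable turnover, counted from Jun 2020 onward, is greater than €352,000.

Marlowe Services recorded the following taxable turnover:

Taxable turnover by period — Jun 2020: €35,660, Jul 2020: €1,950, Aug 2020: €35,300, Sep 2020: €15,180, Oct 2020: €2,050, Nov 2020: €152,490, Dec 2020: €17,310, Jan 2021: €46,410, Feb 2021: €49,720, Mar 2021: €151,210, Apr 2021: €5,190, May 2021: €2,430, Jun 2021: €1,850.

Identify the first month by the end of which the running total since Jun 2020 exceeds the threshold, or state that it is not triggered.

Through Jun 2020: €35,660
Through Jul 2020: €37,610
Through Aug 2020: €72,910
Through Sep 2020: €88,090
Through Oct 2020: €90,140
Through Nov 2020: €242,630
Through Dec 2020: €259,940
Through Jan 2021: €306,350
Through Feb 2021: €356,070 ← exceeds threshold

Feb 2021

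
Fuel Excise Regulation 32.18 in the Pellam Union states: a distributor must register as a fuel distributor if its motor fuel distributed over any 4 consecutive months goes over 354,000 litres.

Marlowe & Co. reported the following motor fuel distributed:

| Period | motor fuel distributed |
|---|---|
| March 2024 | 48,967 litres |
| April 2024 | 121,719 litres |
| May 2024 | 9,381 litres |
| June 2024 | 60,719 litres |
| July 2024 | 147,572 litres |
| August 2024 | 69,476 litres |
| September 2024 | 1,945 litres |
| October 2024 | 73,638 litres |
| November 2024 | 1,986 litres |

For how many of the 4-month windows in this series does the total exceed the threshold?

0

March 2024–June 2024: 48,967 litres + 121,719 litres + 9,381 litres + 60,719 litres = 240,786 litres (under)
April 2024–July 2024: 121,719 litres + 9,381 litres + 60,719 litres + 147,572 litres = 339,391 litres (under)
May 2024–August 2024: 9,381 litres + 60,719 litres + 147,572 litres + 69,476 litres = 287,148 litres (under)
June 2024–September 2024: 60,719 litres + 147,572 litres + 69,476 litres + 1,945 litres = 279,712 litres (under)
July 2024–October 2024: 147,572 litres + 69,476 litres + 1,945 litres + 73,638 litres = 292,631 litres (under)
August 2024–November 2024: 69,476 litres + 1,945 litres + 73,638 litres + 1,986 litres = 147,045 litres (under)
0 windows exceed the threshold.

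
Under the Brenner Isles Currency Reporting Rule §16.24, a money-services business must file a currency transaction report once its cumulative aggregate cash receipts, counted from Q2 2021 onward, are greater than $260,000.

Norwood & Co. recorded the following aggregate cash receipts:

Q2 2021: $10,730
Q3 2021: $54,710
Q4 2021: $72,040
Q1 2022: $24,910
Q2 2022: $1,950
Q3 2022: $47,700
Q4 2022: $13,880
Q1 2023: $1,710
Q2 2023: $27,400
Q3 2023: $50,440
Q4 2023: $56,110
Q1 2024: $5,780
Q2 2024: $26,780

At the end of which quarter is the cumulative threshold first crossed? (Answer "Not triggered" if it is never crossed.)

Through Q2 2021: $10,730
Through Q3 2021: $65,440
Through Q4 2021: $137,480
Through Q1 2022: $162,390
Through Q2 2022: $164,340
Through Q3 2022: $212,040
Through Q4 2022: $225,920
Through Q1 2023: $227,630
Through Q2 2023: $255,030
Through Q3 2023: $305,470 ← exceeds threshold

Q3 2023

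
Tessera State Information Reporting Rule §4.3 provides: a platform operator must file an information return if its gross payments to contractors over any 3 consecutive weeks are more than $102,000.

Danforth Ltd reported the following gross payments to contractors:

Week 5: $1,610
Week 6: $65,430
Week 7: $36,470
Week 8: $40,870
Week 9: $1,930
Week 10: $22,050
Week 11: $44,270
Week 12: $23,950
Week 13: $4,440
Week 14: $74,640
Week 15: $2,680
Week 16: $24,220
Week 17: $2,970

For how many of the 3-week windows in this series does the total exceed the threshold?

3

Week 5–Week 7: $1,610 + $65,430 + $36,470 = $103,510 (over)
Week 6–Week 8: $65,430 + $36,470 + $40,870 = $142,770 (over)
Week 7–Week 9: $36,470 + $40,870 + $1,930 = $79,270 (under)
Week 8–Week 10: $40,870 + $1,930 + $22,050 = $64,850 (under)
Week 9–Week 11: $1,930 + $22,050 + $44,270 = $68,250 (under)
Week 10–Week 12: $22,050 + $44,270 + $23,950 = $90,270 (under)
Week 11–Week 13: $44,270 + $23,950 + $4,440 = $72,660 (under)
Week 12–Week 14: $23,950 + $4,440 + $74,640 = $103,030 (over)
Week 13–Week 15: $4,440 + $74,640 + $2,680 = $81,760 (under)
Week 14–Week 16: $74,640 + $2,680 + $24,220 = $101,540 (under)
Week 15–Week 17: $2,680 + $24,220 + $2,970 = $29,870 (under)
3 windows exceed the threshold.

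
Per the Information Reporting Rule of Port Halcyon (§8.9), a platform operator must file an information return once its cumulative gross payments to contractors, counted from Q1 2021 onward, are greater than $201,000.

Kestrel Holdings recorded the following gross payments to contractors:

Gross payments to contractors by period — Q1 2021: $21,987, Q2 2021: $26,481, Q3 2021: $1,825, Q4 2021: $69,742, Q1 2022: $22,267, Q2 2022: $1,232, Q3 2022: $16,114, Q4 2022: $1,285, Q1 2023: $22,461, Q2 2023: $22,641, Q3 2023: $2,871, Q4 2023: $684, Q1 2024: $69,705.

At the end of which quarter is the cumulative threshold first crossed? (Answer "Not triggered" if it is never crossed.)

Q2 2023

Through Q1 2021: $21,987
Through Q2 2021: $48,468
Through Q3 2021: $50,293
Through Q4 2021: $120,035
Through Q1 2022: $142,302
Through Q2 2022: $143,534
Through Q3 2022: $159,648
Through Q4 2022: $160,933
Through Q1 2023: $183,394
Through Q2 2023: $206,035 ← exceeds threshold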